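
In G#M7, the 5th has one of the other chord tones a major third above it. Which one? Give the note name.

F##

The chord tones of G#maj7 (G# major seventh) are G#, B#, D#, F##.
The 5th is D#. A major third above D# is F##.
F## is the chord's 7th.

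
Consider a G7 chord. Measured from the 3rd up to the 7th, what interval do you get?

diminished fifth

G7 is spelled G-B-D-F.
That puts B below F.
B up to F is 6 semitones, a half step narrower than a perfect fifth, so the interval is diminished.
That tritone between 3rd and 7th is what gives the dominant seventh its pull toward resolution.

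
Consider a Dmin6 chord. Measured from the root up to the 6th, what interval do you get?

D minor sixth is spelled D, F, A, B.
The root is D and the 6th is B.
From D to B is 9 semitones, exactly the major sixth.

major sixth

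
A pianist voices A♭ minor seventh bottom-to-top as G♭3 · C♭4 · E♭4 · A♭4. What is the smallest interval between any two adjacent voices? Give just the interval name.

major 3rd

Adjacent intervals: G♭3→C♭4 = perfect fourth; C♭4→E♭4 = major third; E♭4→A♭4 = perfect fourth.
The smallest is C♭4 to E♭4, a major third (4 semitones).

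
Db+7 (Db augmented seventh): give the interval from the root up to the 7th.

minor seventh

Spelling the chord: Db-F-A-Cb.
So we need the interval from Db up to Cb.
From Db to Cb: 10 semitones over a seventh = minor.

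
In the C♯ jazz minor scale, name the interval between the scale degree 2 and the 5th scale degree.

perfect fourth

C♯ melodic minor: C♯ D♯ E F♯ G♯ A♯ B♯.
That puts D♯ below G♯.
Counting 4 letters and 5 half steps from D♯ gives a perfect fourth.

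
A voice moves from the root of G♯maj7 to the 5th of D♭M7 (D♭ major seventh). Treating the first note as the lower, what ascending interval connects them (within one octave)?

The root of G♯maj7 is G♯; the 5th of D♭M7 (D♭ major seventh) is A♭.
G♯ up to A♭ is 0 semitones, a whole step narrower than a major second, so the interval is diminished.

diminished 2nd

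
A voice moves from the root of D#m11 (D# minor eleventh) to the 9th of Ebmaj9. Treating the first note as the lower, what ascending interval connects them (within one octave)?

D#m11 (D# minor eleventh) has D# as its root, and Ebmaj9 has F as its 9th.
D# up to F is 2 semitones, a whole step narrower than a major third, so the interval is diminished.

diminished 3rd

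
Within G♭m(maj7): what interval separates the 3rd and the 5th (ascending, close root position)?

The chord tones of G♭mM7 are G♭, B𝄫, D♭, F.
3rd = B𝄫; 5th = D♭.
Counting 3 letters and 4 half steps from B𝄫 gives a major third.

major third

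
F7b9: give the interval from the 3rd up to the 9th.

diminished 7th

F dominant seventh flat nine is spelled F, A, C, Eb, Gb.
That puts A below Gb.
A up to Gb is 9 semitones, a whole step narrower than a major seventh, so the interval is diminished.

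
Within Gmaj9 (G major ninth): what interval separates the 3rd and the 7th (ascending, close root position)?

perfect fifth

Gmaj9 is spelled G–B–D–F#–A.
That puts B below F#.
Counting 5 letters and 7 half steps from B gives a perfect fifth.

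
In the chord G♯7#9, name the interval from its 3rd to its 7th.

G♯7#9 (G♯ dominant seventh sharp nine) is spelled G♯–B♯–D♯–F♯–A𝄪.
So we need the interval from B♯ up to F♯.
5 letter names make it a fifth; at 6 semitones (a half step narrower than perfect) the quality is diminished.

d5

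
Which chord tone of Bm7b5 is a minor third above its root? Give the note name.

Bø is spelled B D F A.
The root is B. A minor third above B is D.
D is the chord's 3rd.

D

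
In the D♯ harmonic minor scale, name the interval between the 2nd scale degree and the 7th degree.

D♯ harmonic minor: D♯ E♯ F♯ G♯ A♯ B C𝄪.
That puts E♯ below C𝄪.
Counting 6 letters and 9 half steps from E♯ gives a major sixth.

M6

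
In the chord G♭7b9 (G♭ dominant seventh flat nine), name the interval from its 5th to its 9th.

diminished 5th

G♭7b9 (G♭ dominant seventh flat nine) is spelled G♭-B♭-D♭-F♭-A𝄫.
5th = D♭; 9th = A𝄫.
5 letter names make it a fifth; at 6 semitones (a half step narrower than perfect) the quality is diminished.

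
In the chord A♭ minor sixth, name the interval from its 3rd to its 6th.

A♭m6: A♭, C♭, E♭, F.
The 3rd is C♭ and the 6th is F.
From C♭ to F: 6 semitones over a fourth = augmented.

augmented fourth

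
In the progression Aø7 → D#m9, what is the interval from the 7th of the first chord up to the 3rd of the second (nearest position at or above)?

M7

Aø7 has G as its 7th, and D#m9 has F# as its 3rd.
From G to F# is 11 semitones, exactly the major seventh.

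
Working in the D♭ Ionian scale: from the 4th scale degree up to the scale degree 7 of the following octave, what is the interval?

augmented eleventh

D♭ major: D♭ E♭ F G♭ A♭ B♭ C.
4th scale degree = G♭; degree 7 (up an octave) = C.
11 letter names make it an eleventh; at 18 semitones (a half step wider than perfect) the quality is augmented.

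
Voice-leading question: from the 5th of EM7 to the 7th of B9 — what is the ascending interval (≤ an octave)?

The 5th of EM7 is B; the 7th of B9 is A.
7 letter names make it a seventh; at 10 semitones (a half step narrower than major) the quality is minor.

m7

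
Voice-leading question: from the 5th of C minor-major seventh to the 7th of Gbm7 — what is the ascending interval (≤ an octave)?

The 5th of C minor-major seventh is G; the 7th of Gbm7 is Fb.
From G to Fb: 9 semitones over a seventh = diminished.

d7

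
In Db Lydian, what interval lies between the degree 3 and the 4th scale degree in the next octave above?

major ninth

Db lydian: Db Eb F G Ab Bb C.
Degree 3 = F; scale degree 4 (up an octave) = G.
From F to G is 14 semitones, exactly the major ninth.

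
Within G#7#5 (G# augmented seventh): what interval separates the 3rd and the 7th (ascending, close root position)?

d5

The chord tones of G#7#5 are G#-B#-D##-F#.
So we need the interval from B# up to F#.
From B# to F#: 6 semitones over a fifth = diminished.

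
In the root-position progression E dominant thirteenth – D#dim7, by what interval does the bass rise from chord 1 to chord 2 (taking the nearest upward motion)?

major seventh

The roots are E and D#.
From E to D# is 11 semitones, exactly the major seventh.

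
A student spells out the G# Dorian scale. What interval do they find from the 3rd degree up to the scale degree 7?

P5

G# dorian: G# A# B C# D# E# F#.
That puts B below F#.
From B to F# is 7 semitones, exactly the perfect fifth.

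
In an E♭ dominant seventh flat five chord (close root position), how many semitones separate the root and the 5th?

6

The chord tones of E♭7b5 are E♭, G, B𝄫, D♭.
E♭ to B𝄫 is a diminished fifth: 6 semitones.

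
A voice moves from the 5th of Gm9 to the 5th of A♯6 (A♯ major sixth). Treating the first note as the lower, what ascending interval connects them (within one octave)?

A2

Gm9 has D as its 5th, and A♯6 (A♯ major sixth) has E♯ as its 5th.
D up to E♯ is 3 semitones, a half step wider than a major second, so the interval is augmented.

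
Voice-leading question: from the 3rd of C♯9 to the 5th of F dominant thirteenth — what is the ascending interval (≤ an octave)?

The 3rd of C♯9 is E♯; the 5th of F dominant thirteenth is C.
From E♯ to C: 7 semitones over a sixth = diminished.

diminished sixth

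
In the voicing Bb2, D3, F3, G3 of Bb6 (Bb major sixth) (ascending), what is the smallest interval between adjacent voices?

Adjacent intervals: Bb2→D3 = major third; D3→F3 = minor third; F3→G3 = major second.
The smallest is F3 to G3, a major second (2 semitones).

major second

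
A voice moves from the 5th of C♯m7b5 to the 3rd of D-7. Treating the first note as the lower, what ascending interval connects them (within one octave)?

minor 7th

C♯m7b5 has G as its 5th, and D-7 has F as its 3rd.
7 letter names make it a seventh; at 10 semitones (a half step narrower than major) the quality is minor.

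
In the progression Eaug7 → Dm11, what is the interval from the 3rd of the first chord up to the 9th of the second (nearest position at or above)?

minor 6th

Eaug7 has G♯ as its 3rd, and Dm11 has E as its 9th.
G♯ up to E is 8 semitones, a half step narrower than a major sixth, so the interval is minor.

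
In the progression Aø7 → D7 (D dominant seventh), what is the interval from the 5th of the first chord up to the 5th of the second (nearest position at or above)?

augmented 4th

The 5th of Aø7 is Eb; the 5th of D7 (D dominant seventh) is A.
4 letter names make it a fourth; at 6 semitones (a half step wider than perfect) the quality is augmented.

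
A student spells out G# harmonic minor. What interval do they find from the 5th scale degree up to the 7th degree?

major third

G# harmonic minor: G# A# B C# D# E F##.
The 5th scale degree is D# and the scale degree 7 is F##.
From D# to F## is 4 semitones, exactly the major third.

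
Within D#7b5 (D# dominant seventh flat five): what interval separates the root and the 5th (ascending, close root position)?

diminished fifth

D#7b5 (D# dominant seventh flat five): D#–F##–A–C#.
The root is D# and the 5th is A.
D# up to A is 6 semitones, a half step narrower than a perfect fifth, so the interval is diminished.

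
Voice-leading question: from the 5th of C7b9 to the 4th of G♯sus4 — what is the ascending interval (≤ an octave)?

C7b9 has G as its 5th, and G♯sus4 has C♯ as its 4th.
4 letter names make it a fourth; at 6 semitones (a half step wider than perfect) the quality is augmented.

augmented fourth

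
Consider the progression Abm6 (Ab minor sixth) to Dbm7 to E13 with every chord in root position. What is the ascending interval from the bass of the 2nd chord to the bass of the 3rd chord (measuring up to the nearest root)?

augmented second

The roots are Db and E.
Db up to E is 3 semitones, a half step wider than a major second, so the interval is augmented.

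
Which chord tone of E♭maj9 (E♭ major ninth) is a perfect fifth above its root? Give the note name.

Bb

E♭maj9 is spelled E♭ G B♭ D F.
The root is E♭. A perfect fifth above E♭ is B♭.
B♭ is the chord's 5th.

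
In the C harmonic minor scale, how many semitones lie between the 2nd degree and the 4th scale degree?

3

The scale is C D Eb F G Ab B.
D up to F is a minor third — 3 semitones.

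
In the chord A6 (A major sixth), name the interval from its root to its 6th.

major sixth

The chord tones of A6 are A–C#–E–F#.
So we need the interval from A up to F#.
A up to F# spans 6 letter names and 9 semitones — a major sixth.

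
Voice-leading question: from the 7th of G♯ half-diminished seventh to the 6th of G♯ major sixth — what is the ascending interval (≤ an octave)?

The 7th of G♯ half-diminished seventh is F♯; the 6th of G♯ major sixth is E♯.
From F♯ to E♯ is 11 semitones, exactly the major seventh.

M7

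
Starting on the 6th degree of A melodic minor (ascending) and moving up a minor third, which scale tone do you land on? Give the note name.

The scale is A B C D E F♯ G♯.
The 6th degree is F♯; a minor third above that is A — scale degree 1.

A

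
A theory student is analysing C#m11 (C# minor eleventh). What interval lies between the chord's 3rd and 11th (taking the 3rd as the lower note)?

major ninth

The chord tones of C#m11 are C# E G# B D# F#.
So we need the interval from E up to F#.
Counting 9 letters and 14 half steps from E gives a major ninth.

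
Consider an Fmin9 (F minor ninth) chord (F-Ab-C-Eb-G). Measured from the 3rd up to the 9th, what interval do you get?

major seventh

So we need the interval from Ab up to G.
From Ab to G is 11 semitones, exactly the major seventh.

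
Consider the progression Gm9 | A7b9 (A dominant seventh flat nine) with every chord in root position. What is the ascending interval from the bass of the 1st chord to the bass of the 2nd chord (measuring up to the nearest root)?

The roots are G and A.
G up to A spans 2 letter names and 2 semitones — a major second.

major second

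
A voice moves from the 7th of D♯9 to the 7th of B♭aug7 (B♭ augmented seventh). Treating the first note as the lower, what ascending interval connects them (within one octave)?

diminished sixth

D♯9 has C♯ as its 7th, and B♭aug7 (B♭ augmented seventh) has A♭ as its 7th.
From C♯ to A♭: 7 semitones over a sixth = diminished.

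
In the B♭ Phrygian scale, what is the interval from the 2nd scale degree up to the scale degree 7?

B♭ phrygian: B♭ C♭ D♭ E♭ F G♭ A♭.
2nd scale degree = C♭; 7th scale degree = A♭.
From C♭ to A♭ is 9 semitones, exactly the major sixth.

major sixth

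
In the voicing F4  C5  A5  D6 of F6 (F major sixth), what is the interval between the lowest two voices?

perfect 5th

Those voices are F4 and C5.
F up to C spans 5 letter names and 7 semitones — a perfect fifth.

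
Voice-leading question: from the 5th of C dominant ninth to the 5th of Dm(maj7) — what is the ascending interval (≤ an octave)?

C dominant ninth has G as its 5th, and Dm(maj7) has A as its 5th.
From G to A is 2 semitones, exactly the major second.

major second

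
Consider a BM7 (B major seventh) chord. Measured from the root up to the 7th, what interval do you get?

Spelling the chord: B D♯ F♯ A♯.
So we need the interval from B up to A♯.
B up to A♯ spans 7 letter names and 11 semitones — a major seventh.

M7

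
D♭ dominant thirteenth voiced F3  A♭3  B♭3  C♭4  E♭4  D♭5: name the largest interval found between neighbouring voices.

Adjacent intervals: F3→A♭3 = minor third; A♭3→B♭3 = major second; B♭3→C♭4 = minor second; C♭4→E♭4 = major third; E♭4→D♭5 = minor seventh.
The largest is E♭4 to D♭5, a minor seventh (10 semitones).

m7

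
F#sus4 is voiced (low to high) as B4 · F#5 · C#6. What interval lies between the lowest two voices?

Those voices are B4 and F#5.
B up to F# spans 5 letter names and 7 semitones — a perfect fifth.

perfect fifth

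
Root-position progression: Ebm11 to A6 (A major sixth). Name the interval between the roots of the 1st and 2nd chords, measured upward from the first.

The roots are Eb and A.
4 letter names make it a fourth; at 6 semitones (a half step wider than perfect) the quality is augmented.

augmented fourth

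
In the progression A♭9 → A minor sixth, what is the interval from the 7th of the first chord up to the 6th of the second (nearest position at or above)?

augmented seventh

The 7th of A♭9 is G♭; the 6th of A minor sixth is F♯.
G♭ up to F♯ is 12 semitones, a half step wider than a major seventh, so the interval is augmented.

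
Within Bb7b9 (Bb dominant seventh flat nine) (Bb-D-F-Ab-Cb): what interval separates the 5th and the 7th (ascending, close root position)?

The 5th is F and the 7th is Ab.
F up to Ab is 3 semitones, a half step narrower than a major third, so the interval is minor.

minor third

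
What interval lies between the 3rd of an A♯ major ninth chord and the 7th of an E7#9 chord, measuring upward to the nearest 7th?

diminished 2nd

A♯ major ninth has C𝄪 as its 3rd, and E7#9 has D as its 7th.
C𝄪 up to D is 0 semitones, a whole step narrower than a major second, so the interval is diminished.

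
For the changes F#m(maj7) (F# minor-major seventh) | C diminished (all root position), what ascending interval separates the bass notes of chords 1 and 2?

The roots are F# and C.
From F# to C: 6 semitones over a fifth = diminished.

diminished fifth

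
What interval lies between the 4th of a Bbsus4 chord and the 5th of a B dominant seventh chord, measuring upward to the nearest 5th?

augmented second

Bbsus4 has Eb as its 4th, and B dominant seventh has F# as its 5th.
From Eb to F#: 3 semitones over a second = augmented.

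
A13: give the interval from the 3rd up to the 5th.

A13 (A dominant thirteenth) is spelled A–C#–E–G–B–F#.
The 3rd is C# and the 5th is E.
From C# to E: 3 semitones over a third = minor.

m3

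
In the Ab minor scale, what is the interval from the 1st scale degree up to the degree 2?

major 2nd

The scale runs Ab Bb Cb Db Eb Fb Gb.
That puts Ab below Bb.
Counting 2 letters and 2 half steps from Ab gives a major second.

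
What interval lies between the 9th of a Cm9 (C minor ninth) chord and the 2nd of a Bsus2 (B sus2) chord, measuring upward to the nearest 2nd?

Cm9 (C minor ninth) has D as its 9th, and Bsus2 (B sus2) has C# as its 2nd.
D up to C# spans 7 letter names and 11 semitones — a major seventh.

major seventh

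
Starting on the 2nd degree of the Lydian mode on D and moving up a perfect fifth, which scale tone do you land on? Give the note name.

The scale is D E F# G# A B C#.
The 2nd degree is E; a perfect fifth above that is B — scale degree 6.

B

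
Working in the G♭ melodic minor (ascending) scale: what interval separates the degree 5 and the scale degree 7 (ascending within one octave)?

The scale runs G♭ A♭ B𝄫 C♭ D♭ E♭ F.
That puts D♭ below F.
From D♭ to F is 4 semitones, exactly the major third.

major third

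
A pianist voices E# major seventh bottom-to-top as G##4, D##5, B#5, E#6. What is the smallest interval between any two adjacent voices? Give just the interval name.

perfect fourth

Adjacent intervals: G##4→D##5 = perfect fifth; D##5→B#5 = minor sixth; B#5→E#6 = perfect fourth.
The smallest is B#5 to E#6, a perfect fourth (5 semitones).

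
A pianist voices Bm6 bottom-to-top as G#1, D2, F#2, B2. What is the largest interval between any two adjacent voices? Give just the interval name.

diminished fifth

Adjacent intervals: G#1→D2 = diminished fifth; D2→F#2 = major third; F#2→B2 = perfect fourth.
The largest is G#1 to D2, a diminished fifth (6 semitones).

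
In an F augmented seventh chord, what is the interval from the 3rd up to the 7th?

Spelling the chord: F, A, C#, Eb.
That puts A below Eb.
From A to Eb: 6 semitones over a fifth = diminished.

d5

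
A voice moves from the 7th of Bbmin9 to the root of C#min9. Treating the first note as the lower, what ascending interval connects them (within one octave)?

Bbmin9 has Ab as its 7th, and C#min9 has C# as its root.
Ab up to C# is 5 semitones, a half step wider than a major third, so the interval is augmented.

augmented third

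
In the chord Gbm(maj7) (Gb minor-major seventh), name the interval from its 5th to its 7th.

major third

The chord tones of Gbm(maj7) are Gb Bbb Db F.
That puts Db below F.
Counting 3 letters and 4 half steps from Db gives a major third.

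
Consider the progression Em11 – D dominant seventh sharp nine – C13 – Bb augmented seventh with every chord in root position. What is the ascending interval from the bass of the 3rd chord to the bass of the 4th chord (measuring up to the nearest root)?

m7

The roots are C and Bb.
C up to Bb is 10 semitones, a half step narrower than a major seventh, so the interval is minor.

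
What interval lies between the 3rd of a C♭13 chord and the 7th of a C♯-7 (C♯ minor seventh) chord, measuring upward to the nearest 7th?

C♭13 has E♭ as its 3rd, and C♯-7 (C♯ minor seventh) has B as its 7th.
From E♭ to B: 8 semitones over a fifth = augmented.

augmented fifth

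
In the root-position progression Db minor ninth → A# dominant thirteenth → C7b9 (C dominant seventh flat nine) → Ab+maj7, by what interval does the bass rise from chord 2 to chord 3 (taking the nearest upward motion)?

d3

The roots are A# and C.
From A# to C: 2 semitones over a third = diminished.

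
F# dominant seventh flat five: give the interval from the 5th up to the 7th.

The chord tones of F# dominant seventh flat five are F# A# C E.
5th = C; 7th = E.
C up to E spans 3 letter names and 4 semitones — a major third.

major 3rd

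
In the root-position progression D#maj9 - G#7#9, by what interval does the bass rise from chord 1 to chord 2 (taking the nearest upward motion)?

perfect fourth

The roots are D# and G#.
Counting 4 letters and 5 half steps from D# gives a perfect fourth.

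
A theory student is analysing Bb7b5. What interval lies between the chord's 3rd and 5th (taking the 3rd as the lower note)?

Spelling the chord: Bb–D–Fb–Ab.
That puts D below Fb.
3 letter names make it a third; at 2 semitones (a whole step narrower than major) the quality is diminished.

diminished third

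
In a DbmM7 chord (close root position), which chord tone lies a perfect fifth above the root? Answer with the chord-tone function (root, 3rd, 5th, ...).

5th

DbmM7: Db–Fb–Ab–C.
The root is Db. A perfect fifth above Db is Ab.
Ab is the chord's 5th.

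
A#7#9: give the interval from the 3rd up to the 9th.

M7

Spelling the chord: A#-C##-E#-G#-B##.
So we need the interval from C## up to B##.
From C## to B## is 11 semitones, exactly the major seventh.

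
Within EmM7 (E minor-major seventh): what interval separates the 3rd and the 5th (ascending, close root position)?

major third

E minor-major seventh is spelled E, G, B, D♯.
So we need the interval from G up to B.
From G to B is 4 semitones, exactly the major third.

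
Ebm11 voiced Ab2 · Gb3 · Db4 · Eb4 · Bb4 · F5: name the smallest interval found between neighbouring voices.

major second

Adjacent intervals: Ab2→Gb3 = minor seventh; Gb3→Db4 = perfect fifth; Db4→Eb4 = major second; Eb4→Bb4 = perfect fifth; Bb4→F5 = perfect fifth.
The smallest is Db4 to Eb4, a major second (2 semitones).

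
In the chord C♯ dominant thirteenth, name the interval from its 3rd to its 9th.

The chord tones of C♯ dominant thirteenth are C♯ E♯ G♯ B D♯ A♯.
That puts E♯ below D♯.
7 letter names make it a seventh; at 10 semitones (a half step narrower than major) the quality is minor.

minor 7th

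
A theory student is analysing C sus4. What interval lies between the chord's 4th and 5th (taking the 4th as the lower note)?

Spelling the chord: C–F–G.
The 4th is F and the 5th is G.
From F to G is 2 semitones, exactly the major second.

major second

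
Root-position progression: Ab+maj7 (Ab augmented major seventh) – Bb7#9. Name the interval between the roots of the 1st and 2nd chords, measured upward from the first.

The roots are Ab and Bb.
Ab up to Bb spans 2 letter names and 2 semitones — a major second.

M2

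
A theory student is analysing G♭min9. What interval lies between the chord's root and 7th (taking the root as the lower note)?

G♭m9 (G♭ minor ninth): G♭–B𝄫–D♭–F♭–A♭.
The root is G♭ and the 7th is F♭.
From G♭ to F♭: 10 semitones over a seventh = minor.

minor seventh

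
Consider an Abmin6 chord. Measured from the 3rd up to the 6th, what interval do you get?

A4

The chord tones of Abm6 are Ab–Cb–Eb–F.
The 3rd is Cb and the 6th is F.
From Cb to F: 6 semitones over a fourth = augmented.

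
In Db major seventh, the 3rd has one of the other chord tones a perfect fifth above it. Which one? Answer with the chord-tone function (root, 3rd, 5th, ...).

7th

DbM7: Db–F–Ab–C.
The 3rd is F. A perfect fifth above F is C.
C is the chord's 7th.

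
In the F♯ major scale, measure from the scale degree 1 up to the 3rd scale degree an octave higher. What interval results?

F♯ major: F♯ G♯ A♯ B C♯ D♯ E♯.
Scale degree 1 = F♯; degree 3 (up an octave) = A♯.
Counting 10 letters and 16 half steps from F♯ gives a major tenth.

M10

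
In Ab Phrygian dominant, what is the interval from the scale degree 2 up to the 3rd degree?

Spelling Ab Phrygian dominant: Ab Bbb C Db Eb Fb Gb.
The scale degree 2 is Bbb and the 3rd degree is C.
From Bbb to C: 3 semitones over a second = augmented.

augmented second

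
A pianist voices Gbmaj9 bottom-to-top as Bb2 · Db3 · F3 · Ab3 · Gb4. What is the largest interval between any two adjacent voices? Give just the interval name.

m7

Adjacent intervals: Bb2→Db3 = minor third; Db3→F3 = major third; F3→Ab3 = minor third; Ab3→Gb4 = minor seventh.
The largest is Ab3 to Gb4, a minor seventh (10 semitones).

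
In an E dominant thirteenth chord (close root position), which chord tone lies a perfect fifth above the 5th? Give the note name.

F#

E13 is spelled E-G♯-B-D-F♯-C♯.
The 5th is B. A perfect fifth above B is F♯.
F♯ is the chord's 9th.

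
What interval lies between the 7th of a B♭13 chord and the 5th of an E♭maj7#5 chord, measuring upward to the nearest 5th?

B♭13 has A♭ as its 7th, and E♭maj7#5 has B as its 5th.
2 letter names make it a second; at 3 semitones (a half step wider than major) the quality is augmented.

augmented second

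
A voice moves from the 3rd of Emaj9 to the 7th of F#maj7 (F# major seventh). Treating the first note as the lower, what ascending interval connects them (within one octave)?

The 3rd of Emaj9 is G#; the 7th of F#maj7 (F# major seventh) is E#.
From G# to E# is 9 semitones, exactly the major sixth.

major sixth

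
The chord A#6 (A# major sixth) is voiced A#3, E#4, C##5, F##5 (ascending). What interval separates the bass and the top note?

The outer voices are A#3 and F##5.
A# up to F## spans 13 letter names and 21 semitones — a major thirteenth.

major thirteenth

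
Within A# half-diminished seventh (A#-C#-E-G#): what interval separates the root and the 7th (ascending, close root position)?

Root = A#; 7th = G#.
A# up to G# is 10 semitones, a half step narrower than a major seventh, so the interval is minor.

m7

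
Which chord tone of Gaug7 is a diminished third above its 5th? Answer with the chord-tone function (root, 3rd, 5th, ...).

7th

The chord tones of G augmented seventh are G B D# F.
The 5th is D#. A diminished third above D# is F.
F is the chord's 7th.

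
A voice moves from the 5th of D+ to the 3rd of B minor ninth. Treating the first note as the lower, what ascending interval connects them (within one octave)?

d4

D+ has A# as its 5th, and B minor ninth has D as its 3rd.
A# up to D is 4 semitones, a half step narrower than a perfect fourth, so the interval is diminished.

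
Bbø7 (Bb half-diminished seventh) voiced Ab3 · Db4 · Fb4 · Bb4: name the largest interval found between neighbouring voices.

Adjacent intervals: Ab3→Db4 = perfect fourth; Db4→Fb4 = minor third; Fb4→Bb4 = augmented fourth.
The largest is Fb4 to Bb4, an augmented fourth (6 semitones).

augmented fourth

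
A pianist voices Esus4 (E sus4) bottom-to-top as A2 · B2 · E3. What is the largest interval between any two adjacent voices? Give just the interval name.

perfect 4th

Adjacent intervals: A2→B2 = major second; B2→E3 = perfect fourth.
The largest is B2 to E3, a perfect fourth (5 semitones).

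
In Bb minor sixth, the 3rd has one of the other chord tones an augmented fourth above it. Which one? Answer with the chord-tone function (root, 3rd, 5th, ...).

Bbmin6 (Bb minor sixth): Bb, Db, F, G.
The 3rd is Db. An augmented fourth above Db is G.
G is the chord's 6th.

6th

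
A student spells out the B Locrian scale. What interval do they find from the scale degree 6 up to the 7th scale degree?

major second

The scale runs B C D E F G A.
So we need the interval from G up to A.
G up to A spans 2 letter names and 2 semitones — a major second.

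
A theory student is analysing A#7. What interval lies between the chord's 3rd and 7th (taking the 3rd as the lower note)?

diminished 5th

Spelling the chord: A#-C##-E#-G#.
So we need the interval from C## up to G#.
From C## to G#: 6 semitones over a fifth = diminished.
That tritone between 3rd and 7th is what gives the dominant seventh its pull toward resolution.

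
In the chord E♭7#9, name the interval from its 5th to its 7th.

m3

E♭7#9: E♭-G-B♭-D♭-F♯.
The 5th is B♭ and the 7th is D♭.
3 letter names make it a third; at 3 semitones (a half step narrower than major) the quality is minor.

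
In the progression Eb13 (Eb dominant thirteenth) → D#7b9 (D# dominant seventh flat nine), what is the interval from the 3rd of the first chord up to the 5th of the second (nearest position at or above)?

Eb13 (Eb dominant thirteenth) has G as its 3rd, and D#7b9 (D# dominant seventh flat nine) has A# as its 5th.
G up to A# is 3 semitones, a half step wider than a major second, so the interval is augmented.

A2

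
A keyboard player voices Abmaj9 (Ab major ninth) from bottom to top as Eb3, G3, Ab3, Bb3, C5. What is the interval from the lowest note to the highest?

The outer voices are Eb3 and C5.
Eb up to C spans 13 letter names and 21 semitones — a major thirteenth.

M13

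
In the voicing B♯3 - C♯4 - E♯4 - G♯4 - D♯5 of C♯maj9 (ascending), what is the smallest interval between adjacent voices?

Adjacent intervals: B♯3→C♯4 = minor second; C♯4→E♯4 = major third; E♯4→G♯4 = minor third; G♯4→D♯5 = perfect fifth.
The smallest is B♯3 to C♯4, a minor second (1 semitone).

minor 2nd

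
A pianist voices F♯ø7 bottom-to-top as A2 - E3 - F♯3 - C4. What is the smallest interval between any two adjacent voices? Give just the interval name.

Adjacent intervals: A2→E3 = perfect fifth; E3→F♯3 = major second; F♯3→C4 = diminished fifth.
The smallest is E3 to F♯3, a major second (2 semitones).

major second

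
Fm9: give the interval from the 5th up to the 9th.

The chord tones of Fmin9 are F–Ab–C–Eb–G.
That puts C below G.
Counting 5 letters and 7 half steps from C gives a perfect fifth.

perfect 5th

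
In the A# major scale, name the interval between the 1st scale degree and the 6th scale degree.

major 6th

The scale runs A# B# C## D# E# F## G##.
1st scale degree = A#; 6th degree = F##.
Counting 6 letters and 9 half steps from A# gives a major sixth.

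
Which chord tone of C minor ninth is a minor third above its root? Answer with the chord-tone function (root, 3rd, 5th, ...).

3rd

C minor ninth is spelled C–Eb–G–Bb–D.
The root is C. A minor third above C is Eb.
Eb is the chord's 3rd.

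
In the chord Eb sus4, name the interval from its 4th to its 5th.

major second

Ebsus4: Eb, Ab, Bb.
That puts Ab below Bb.
Ab up to Bb spans 2 letter names and 2 semitones — a major second.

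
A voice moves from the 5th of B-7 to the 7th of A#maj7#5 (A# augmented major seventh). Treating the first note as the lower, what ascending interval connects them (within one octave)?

A2

B-7 has F# as its 5th, and A#maj7#5 (A# augmented major seventh) has G## as its 7th.
F# up to G## is 3 semitones, a half step wider than a major second, so the interval is augmented.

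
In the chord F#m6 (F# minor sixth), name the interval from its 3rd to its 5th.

M3

F#m6: F#, A, C#, D#.
That puts A below C#.
Counting 3 letters and 4 half steps from A gives a major third.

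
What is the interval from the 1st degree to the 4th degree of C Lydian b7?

C lydian dominant: C D E F# G A Bb.
That puts C below F#.
4 letter names make it a fourth; at 6 semitones (a half step wider than perfect) the quality is augmented.

augmented fourth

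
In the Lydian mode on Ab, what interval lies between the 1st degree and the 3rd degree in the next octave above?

major 10th

The scale runs Ab Bb C D Eb F G.
1st degree = Ab; 3rd degree (up an octave) = C.
Ab up to C spans 10 letter names and 16 semitones — a major tenth.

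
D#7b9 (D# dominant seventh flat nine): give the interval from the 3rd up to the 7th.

D# dominant seventh flat nine is spelled D#, F##, A#, C#, E.
The 3rd is F## and the 7th is C#.
From F## to C#: 6 semitones over a fifth = diminished.

d5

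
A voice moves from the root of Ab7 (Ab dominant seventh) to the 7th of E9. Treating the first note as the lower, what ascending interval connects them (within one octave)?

The root of Ab7 (Ab dominant seventh) is Ab; the 7th of E9 is D.
Ab up to D is 6 semitones, a half step wider than a perfect fourth, so the interval is augmented.

augmented 4th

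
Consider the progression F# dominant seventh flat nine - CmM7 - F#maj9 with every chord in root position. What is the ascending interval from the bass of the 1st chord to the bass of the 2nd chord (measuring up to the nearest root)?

diminished 5th

The roots are F# and C.
F# up to C is 6 semitones, a half step narrower than a perfect fifth, so the interval is diminished.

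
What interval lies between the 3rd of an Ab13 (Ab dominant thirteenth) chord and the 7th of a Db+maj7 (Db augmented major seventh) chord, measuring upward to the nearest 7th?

The 3rd of Ab13 (Ab dominant thirteenth) is C; the 7th of Db+maj7 (Db augmented major seventh) is C.
C up to C spans 1 letter names and 0 semitones — a perfect unison.

P1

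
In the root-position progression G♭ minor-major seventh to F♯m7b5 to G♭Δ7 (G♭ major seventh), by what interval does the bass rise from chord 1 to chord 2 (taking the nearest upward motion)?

The roots are G♭ and F♯.
From G♭ to F♯: 12 semitones over a seventh = augmented.

augmented seventh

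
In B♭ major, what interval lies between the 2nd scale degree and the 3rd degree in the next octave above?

The scale runs B♭ C D E♭ F G A.
So we need the interval from C up to D.
Counting 9 letters and 14 half steps from C gives a major ninth.

major 9th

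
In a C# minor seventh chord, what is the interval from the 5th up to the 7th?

minor third

C#-7 (C# minor seventh): C#–E–G#–B.
So we need the interval from G# up to B.
3 letter names make it a third; at 3 semitones (a half step narrower than major) the quality is minor.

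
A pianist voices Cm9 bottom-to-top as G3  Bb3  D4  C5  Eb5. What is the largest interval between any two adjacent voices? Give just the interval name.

Adjacent intervals: G3→Bb3 = minor third; Bb3→D4 = major third; D4→C5 = minor seventh; C5→Eb5 = minor third.
The largest is D4 to C5, a minor seventh (10 semitones).

minor seventh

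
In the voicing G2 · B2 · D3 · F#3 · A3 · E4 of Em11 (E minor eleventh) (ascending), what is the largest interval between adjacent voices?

Adjacent intervals: G2→B2 = major third; B2→D3 = minor third; D3→F#3 = major third; F#3→A3 = minor third; A3→E4 = perfect fifth.
The largest is A3 to E4, a perfect fifth (7 semitones).

perfect fifth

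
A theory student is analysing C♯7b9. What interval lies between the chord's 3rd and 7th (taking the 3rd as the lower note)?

d5

Spelling the chord: C♯ E♯ G♯ B D.
That puts E♯ below B.
From E♯ to B: 6 semitones over a fifth = diminished.
That tritone between 3rd and 7th is what gives the dominant seventh its pull toward resolution.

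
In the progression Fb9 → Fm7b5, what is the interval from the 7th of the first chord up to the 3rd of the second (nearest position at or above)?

Fb9 has Ebb as its 7th, and Fm7b5 has Ab as its 3rd.
4 letter names make it a fourth; at 6 semitones (a half step wider than perfect) the quality is augmented.

augmented fourth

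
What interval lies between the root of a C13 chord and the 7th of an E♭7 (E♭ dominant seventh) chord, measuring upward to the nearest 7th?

The root of C13 is C; the 7th of E♭7 (E♭ dominant seventh) is D♭.
C up to D♭ is 1 semitone, a half step narrower than a major second, so the interval is minor.

minor second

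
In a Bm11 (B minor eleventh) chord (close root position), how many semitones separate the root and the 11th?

Spelling the chord: B–D–F♯–A–C♯–E.
B to E is a perfect eleventh: 17 semitones.

17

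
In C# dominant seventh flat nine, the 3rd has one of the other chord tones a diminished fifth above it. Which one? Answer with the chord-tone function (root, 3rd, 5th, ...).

7th

Spelling the chord: C# E# G# B D.
The 3rd is E#. A diminished fifth above E# is B.
B is the chord's 7th.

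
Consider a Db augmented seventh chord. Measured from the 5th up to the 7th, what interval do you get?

diminished third

Spelling the chord: Db, F, A, Cb.
So we need the interval from A up to Cb.
From A to Cb: 2 semitones over a third = diminished.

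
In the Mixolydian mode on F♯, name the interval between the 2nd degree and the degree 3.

major second

F♯ mixolydian: F♯ G♯ A♯ B C♯ D♯ E.
That puts G♯ below A♯.
G♯ up to A♯ spans 2 letter names and 2 semitones — a major second.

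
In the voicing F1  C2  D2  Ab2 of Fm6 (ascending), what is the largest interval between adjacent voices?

perfect fifth

Adjacent intervals: F1→C2 = perfect fifth; C2→D2 = major second; D2→Ab2 = diminished fifth.
The largest is F1 to C2, a perfect fifth (7 semitones).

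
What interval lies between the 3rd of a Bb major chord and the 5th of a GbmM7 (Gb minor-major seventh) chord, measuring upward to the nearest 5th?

diminished octave

Bb major has D as its 3rd, and GbmM7 (Gb minor-major seventh) has Db as its 5th.
D up to Db is 11 semitones, a half step narrower than a perfect octave, so the interval is diminished.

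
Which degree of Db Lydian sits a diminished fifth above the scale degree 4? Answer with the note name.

Db

The scale is Db Eb F G Ab Bb C.
The scale degree 4 is G; a diminished fifth above that is Db — scale degree 1.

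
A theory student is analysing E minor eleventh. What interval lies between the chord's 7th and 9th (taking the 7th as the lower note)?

Em11: E, G, B, D, F#, A.
So we need the interval from D up to F#.
Counting 3 letters and 4 half steps from D gives a major third.

major 3rd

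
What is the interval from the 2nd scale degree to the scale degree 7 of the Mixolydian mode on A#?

minor sixth

The scale runs A# B# C## D# E# F## G#.
That puts B# below G#.
B# up to G# is 8 semitones, a half step narrower than a major sixth, so the interval is minor.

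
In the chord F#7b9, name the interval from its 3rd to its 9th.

diminished seventh

The chord tones of F#7b9 are F# A# C# E G.
That puts A# below G.
A# up to G is 9 semitones, a whole step narrower than a major seventh, so the interval is diminished.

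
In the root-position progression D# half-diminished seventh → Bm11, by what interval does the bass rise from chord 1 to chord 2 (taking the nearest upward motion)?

m6

The roots are D# and B.
From D# to B: 8 semitones over a sixth = minor.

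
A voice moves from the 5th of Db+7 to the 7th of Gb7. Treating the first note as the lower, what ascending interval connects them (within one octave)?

The 5th of Db+7 is A; the 7th of Gb7 is Fb.
6 letter names make it a sixth; at 7 semitones (a whole step narrower than major) the quality is diminished.

diminished sixth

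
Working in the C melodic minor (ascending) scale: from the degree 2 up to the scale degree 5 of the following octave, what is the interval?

P11

The scale runs C D Eb F G A B.
That puts D below G.
D up to G spans 11 letter names and 17 semitones — a perfect eleventh.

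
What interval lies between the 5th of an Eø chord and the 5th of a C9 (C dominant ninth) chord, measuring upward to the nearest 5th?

Eø has B♭ as its 5th, and C9 (C dominant ninth) has G as its 5th.
Counting 6 letters and 9 half steps from B♭ gives a major sixth.

major sixth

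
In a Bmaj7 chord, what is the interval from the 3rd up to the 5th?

The chord tones of Bmaj7 are B D♯ F♯ A♯.
The 3rd is D♯ and the 5th is F♯.
D♯ up to F♯ is 3 semitones, a half step narrower than a major third, so the interval is minor.

m3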